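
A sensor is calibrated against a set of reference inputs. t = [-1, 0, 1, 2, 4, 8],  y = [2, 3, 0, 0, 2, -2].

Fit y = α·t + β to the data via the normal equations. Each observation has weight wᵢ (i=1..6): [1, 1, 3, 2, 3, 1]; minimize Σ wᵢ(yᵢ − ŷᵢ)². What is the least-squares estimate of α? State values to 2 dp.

α = -0.24

The normal equations are: 124·α + 26·β = 6;  26·α + 11·β = 9.
(Σwᵢ·t·t = 124, Σwᵢ·t = 26, Σwᵢ·1 = 11, Σwᵢ·t·y = 6, Σwᵢ·y = 9.)
Eliminating β: 11·(row 1) − 26·(row 2) gives 688·α = 11·6 − 26·9 = -168, so α = -21/86.
Then β = (9 − 26·(-21/86))/11 = 60/43.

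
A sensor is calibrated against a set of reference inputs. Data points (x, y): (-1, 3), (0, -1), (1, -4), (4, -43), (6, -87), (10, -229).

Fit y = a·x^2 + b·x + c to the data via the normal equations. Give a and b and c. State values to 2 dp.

Normal-equation sums: Σx^2·x^2 = 11554, Σx^2·x = 1280, Σx^2 = 154, Σx·x = 154, Σx = 20, Σ1 = 6.
And Σx^2·y = -26721, Σx·y = -2991, Σy = -361.
So MᵀM·[a, b, c]ᵀ = Mᵀy: [[11554, 1280, 154]; [1280, 154, 20]; [154, 20, 6]]·[a, b, c]ᵀ = [-26721, -2991, -361]ᵀ.
Solving the 3×3 system (Gaussian elimination) gives a = -19236/9509, b = -51557/19018, c = 15055/19018.

a = -2.02, b = -2.71, c = 0.79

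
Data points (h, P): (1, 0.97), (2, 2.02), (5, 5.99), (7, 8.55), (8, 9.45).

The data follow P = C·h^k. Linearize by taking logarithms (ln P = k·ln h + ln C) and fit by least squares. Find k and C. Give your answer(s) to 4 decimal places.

k = 1.1155, C = 0.9599

With ln Pᵢ as the transformed response and ln hᵢ as the regressor:
XᵀX = [[11.1814, 6.3279]; [6.3279, 5]], rhs = [12.2146, 6.8547]ᵀ  (here Σln h = 6.3279, Σ(ln h)² = 11.1814, Σln P = 6.8547, Σln h·ln P = 12.2146).
Solving (det = 15.8642): k = 1.11555, ln C = -0.04089, so C = exp(-0.04089) = 0.95994.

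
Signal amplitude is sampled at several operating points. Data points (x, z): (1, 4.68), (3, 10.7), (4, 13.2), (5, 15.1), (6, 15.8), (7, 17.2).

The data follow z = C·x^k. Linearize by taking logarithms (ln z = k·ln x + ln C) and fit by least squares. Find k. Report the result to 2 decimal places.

Taking logs, ln z = k·ln x + ln C, so regress ln z on ln x.
XᵀX = [[12.7160, 7.8320]; [7.8320, 6]], rhs = [21.0313, 14.8134]ᵀ  (here Σln x = 7.8320, Σ(ln x)² = 12.7160, Σln z = 14.8134, Σln x·ln z = 21.0313).
Slope k = (n·Σln x·ln z − Σln x·Σln z)/(n·Σ(ln x)² − (Σln x)²) = (6·21.0313 − 7.8320·14.8134)/14.9557 = 0.67995; ln C = (Σln z − k·Σln x)/n = 1.58134.

k = 0.68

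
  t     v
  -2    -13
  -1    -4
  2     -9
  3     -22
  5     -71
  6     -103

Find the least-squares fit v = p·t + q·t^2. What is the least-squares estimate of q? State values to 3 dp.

q = -3.036

Setting ∂/∂p … = 0 gives: 79·p + 367·q = -1027;  367·p + 2035·q = -5773.
Δ = 79·2035 − 367² = 26076.
p = ((-1027)·2035 − 367·(-5773))/26076 = 4791/4346; q = (79·(-5773) − 367·(-1027))/26076 = -13193/4346.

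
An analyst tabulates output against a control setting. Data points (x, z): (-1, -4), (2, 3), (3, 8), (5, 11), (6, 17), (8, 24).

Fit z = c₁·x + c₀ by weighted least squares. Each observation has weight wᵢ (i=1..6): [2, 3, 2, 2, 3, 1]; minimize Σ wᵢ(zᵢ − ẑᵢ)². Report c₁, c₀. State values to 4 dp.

c₁ = 3.0540, c₀ = -2.0371

Setting ∂/∂c₁ … = 0 gives: 254·c₁ + 46·c₀ = 682;  46·c₁ + 13·c₀ = 114.
Eliminating c₀: 13·(row 1) − 46·(row 2) gives 1186·c₁ = 13·682 − 46·114 = 3622, so c₁ = 1811/593.
Then c₀ = (114 − 46·(1811/593))/13 = -1208/593.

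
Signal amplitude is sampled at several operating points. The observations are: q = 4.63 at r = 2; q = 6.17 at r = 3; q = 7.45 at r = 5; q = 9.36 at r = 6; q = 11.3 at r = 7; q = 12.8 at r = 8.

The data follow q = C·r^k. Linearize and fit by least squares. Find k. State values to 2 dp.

k = 0.70

With ln qᵢ as the transformed response and ln rᵢ as the regressor:
XᵀX = [[15.5987, 9.2183]; [9.2183, 6]], rhs = [20.3206, 12.5712]ᵀ  (here Σln r = 9.2183, Σ(ln r)² = 15.5987, Σln q = 12.5712, Σln r·ln q = 20.3206).
Δ = 15.5987·6 − (9.2183)² = 8.6152; k = (20.3206·6 − 9.2183·12.5712)/8.6152 = 0.70092, ln C = (15.5987·12.5712 − 9.2183·20.3206)/8.6152 = 1.01831.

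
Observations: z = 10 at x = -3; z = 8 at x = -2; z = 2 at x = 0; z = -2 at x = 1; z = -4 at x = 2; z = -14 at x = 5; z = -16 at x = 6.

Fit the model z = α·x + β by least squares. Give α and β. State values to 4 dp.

α = -2.9873, β = 1.5551

Compute the Gram sums: Σx·x = 79, Σx = 9, Σ1 = 7.
For Aᵀz: Σx·z = -222, Σz = -16.
So AᵀA·[α, β]ᵀ = Aᵀz: [[79, 9]; [9, 7]]·[α, β]ᵀ = [-222, -16]ᵀ.
Eliminating β: 7·(row 1) − 9·(row 2) gives 472·α = 7·(-222) − 9·(-16) = -1410, so α = -705/236.
Then β = ((-16) − 9·(-705/236))/7 = 367/236.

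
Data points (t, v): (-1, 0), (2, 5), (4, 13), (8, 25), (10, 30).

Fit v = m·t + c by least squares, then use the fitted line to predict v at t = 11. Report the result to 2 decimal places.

v̂ = 32.88

The normal equations are: 185·m + 23·c = 562;  23·m + 5·c = 73.
Δ = 185·5 − 23² = 396.
m = (562·5 − 23·73)/396 = 377/132; c = (185·73 − 23·562)/396 = 193/132.
At t = 11: v̂ = (377/132)·(11) + (193/132)·(1) = 1085/33.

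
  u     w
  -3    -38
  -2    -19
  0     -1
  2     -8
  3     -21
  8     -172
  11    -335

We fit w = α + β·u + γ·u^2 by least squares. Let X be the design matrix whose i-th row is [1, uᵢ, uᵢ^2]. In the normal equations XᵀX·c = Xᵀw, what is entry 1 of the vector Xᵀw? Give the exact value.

-594

Entry 1 ↔ basis 1, so (Xᵀw)_{1} = Σᵢ wᵢ = (1)·(-38) + (1)·(-19) + (1)·(-1) + (1)·(-8) + (1)·(-21) + (1)·(-172) + (1)·(-335) = -594.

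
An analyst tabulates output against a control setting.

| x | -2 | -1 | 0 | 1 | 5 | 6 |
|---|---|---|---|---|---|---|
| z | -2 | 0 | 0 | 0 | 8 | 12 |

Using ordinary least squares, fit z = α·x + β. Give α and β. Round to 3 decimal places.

α = 1.664, β = 0.505

The normal equations are: 67·α + 9·β = 116;  9·α + 6·β = 18.
det = 67·6 − 9² = 321.
α = (116·6 − 9·18)/321 = 178/107; β = (67·18 − 9·116)/321 = 54/107.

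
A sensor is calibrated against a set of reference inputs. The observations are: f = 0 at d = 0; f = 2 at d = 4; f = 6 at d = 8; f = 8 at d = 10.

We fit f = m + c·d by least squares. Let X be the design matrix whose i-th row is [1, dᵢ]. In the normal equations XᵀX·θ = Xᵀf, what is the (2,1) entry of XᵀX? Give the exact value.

Row 2 ↔ basis d, column 1 ↔ basis 1, so (XᵀX)_{2,1} = Σᵢ d = (0)·(1) + (4)·(1) + (8)·(1) + (10)·(1) = 22.

22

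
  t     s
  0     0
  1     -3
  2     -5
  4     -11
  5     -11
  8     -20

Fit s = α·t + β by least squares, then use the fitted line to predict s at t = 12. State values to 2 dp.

Sums needed: Σt·t = 110, Σt = 20, Σ1 = 6.
For Mᵀs: Σt·s = -272, Σs = -50.
Normal equations: [[110, 20]; [20, 6]]·[α, β]ᵀ = [-272, -50]ᵀ.
Δ = 110·6 − 20² = 260.
α = ((-272)·6 − 20·(-50))/260 = -158/65; β = (110·(-50) − 20·(-272))/260 = -3/13.
At t = 12: ŝ = (-158/65)·(12) + (-3/13)·(1) = -147/5.

ŝ = -29.40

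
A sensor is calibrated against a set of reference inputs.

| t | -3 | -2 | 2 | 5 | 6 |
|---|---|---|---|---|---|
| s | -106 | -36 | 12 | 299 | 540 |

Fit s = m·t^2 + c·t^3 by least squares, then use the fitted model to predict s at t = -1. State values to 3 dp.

From the data, Σt^2·t^2 = 2034, Σt^2·t^3 = 10658, Σt^3·t^3 = 63138.
Moment sums: Σt^2·s = 25865, Σt^3·s = 157261.
XᵀX·[m, c]ᵀ = Xᵀs becomes [[2034, 10658]; [10658, 63138]]·[m, c]ᵀ = [25865, 157261]ᵀ.
Determinant 2034·63138 − 10658² = 14829728.
m = (25865·63138 − 10658·157261)/14829728 = -5377921/1853716; c = (2034·157261 − 10658·25865)/14829728 = 5524963/1853716.
At t = -1: ŝ = (-5377921/1853716)·(1) + (5524963/1853716)·(-1) = -143459/24391.

ŝ = -5.882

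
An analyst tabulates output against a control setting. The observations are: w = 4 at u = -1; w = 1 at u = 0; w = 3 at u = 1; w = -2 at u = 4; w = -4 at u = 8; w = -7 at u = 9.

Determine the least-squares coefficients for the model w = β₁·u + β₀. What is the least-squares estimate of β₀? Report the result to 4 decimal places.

Entries of AᵀA: Σu·u = 163, Σu = 21, Σ1 = 6.
Moment sums: Σu·w = -104, Σw = -5.
AᵀA·[β₁, β₀]ᵀ = Aᵀw becomes [[163, 21]; [21, 6]]·[β₁, β₀]ᵀ = [-104, -5]ᵀ.
Eliminating β₀: 6·(row 1) − 21·(row 2) gives 537·β₁ = 6·(-104) − 21·(-5) = -519, so β₁ = -173/179.
Then β₀ = ((-5) − 21·(-173/179))/6 = 1369/537.

β₀ = 2.5493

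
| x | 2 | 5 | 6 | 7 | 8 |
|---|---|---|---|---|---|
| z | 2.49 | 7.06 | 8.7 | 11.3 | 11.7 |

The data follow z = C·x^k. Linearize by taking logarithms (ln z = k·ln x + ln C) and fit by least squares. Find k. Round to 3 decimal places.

k = 1.150

Linearized form: ln z = k·ln x + ln C. From the 5 transformed points,
AᵀA = [[14.3918, 8.1197]; [8.1197, 5]], rhs = [17.4871, 9.9144]ᵀ  (here Σln x = 8.1197, Σ(ln x)² = 14.3918, Σln z = 9.9144, Σln x·ln z = 17.4871).
Δ = 14.3918·5 − (8.1197)² = 6.0295; k = (17.4871·5 − 8.1197·9.9144)/6.0295 = 1.14987, ln C = (14.3918·9.9144 − 8.1197·17.4871)/6.0295 = 0.11557.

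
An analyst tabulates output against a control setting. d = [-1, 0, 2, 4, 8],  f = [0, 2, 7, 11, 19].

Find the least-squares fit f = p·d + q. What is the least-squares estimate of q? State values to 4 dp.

q = 2.2852

Compute the Gram sums: Σd·d = 85, Σd = 13, Σ1 = 5.
Moment sums: Σd·f = 210, Σf = 39.
So AᵀA·[p, q]ᵀ = Aᵀf: [[85, 13]; [13, 5]]·[p, q]ᵀ = [210, 39]ᵀ.
det = 85·5 − 13² = 256.
p = (210·5 − 13·39)/256 = 543/256; q = (85·39 − 13·210)/256 = 585/256.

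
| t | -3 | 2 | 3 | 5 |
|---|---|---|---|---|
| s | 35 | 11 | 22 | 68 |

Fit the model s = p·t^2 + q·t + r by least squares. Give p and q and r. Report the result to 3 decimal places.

Forming XᵀX = [[803, 133, 47]; [133, 47, 7]; [47, 7, 4]] and Xᵀs = [2257, 323, 136]ᵀ gives XᵀX·[p, q, r]ᵀ = Xᵀs.
Inverting the 3×3 Gram matrix, [p, q, r]ᵀ = [12391/4092, -8087/4092, 1281/682]ᵀ.

p = 3.028, q = -1.976, r = 1.878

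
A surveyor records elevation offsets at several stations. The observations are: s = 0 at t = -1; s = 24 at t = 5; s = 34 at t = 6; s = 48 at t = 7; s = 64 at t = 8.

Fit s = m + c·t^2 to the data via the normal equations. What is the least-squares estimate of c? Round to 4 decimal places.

c = 1.0122

Sums needed: Σ1 = 5, Σt^2 = 175, Σt^2·t^2 = 8419.
Moment sums: Σs = 170, Σt^2·s = 8272.
Normal equations: [[5, 175]; [175, 8419]]·[m, c]ᵀ = [170, 8272]ᵀ.
Determinant 5·8419 − 175² = 11470.
m = (170·8419 − 175·8272)/11470 = -1637/1147; c = (5·8272 − 175·170)/11470 = 1161/1147.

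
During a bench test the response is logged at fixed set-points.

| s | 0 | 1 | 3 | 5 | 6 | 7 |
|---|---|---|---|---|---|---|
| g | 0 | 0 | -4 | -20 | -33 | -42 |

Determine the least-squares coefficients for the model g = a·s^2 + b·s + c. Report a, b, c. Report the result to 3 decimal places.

a = -1.101, b = 1.483, c = 0.072

Setting ∂/∂a … = 0 gives: 4404·a + 712·b + 120·c = -3782;  712·a + 120·b + 22·c = -604;  120·a + 22·b + 6·c = -99.
Inverting the 3×3 Gram matrix, [a, b, c]ᵀ = [-799/726, 359/242, 26/363]ᵀ.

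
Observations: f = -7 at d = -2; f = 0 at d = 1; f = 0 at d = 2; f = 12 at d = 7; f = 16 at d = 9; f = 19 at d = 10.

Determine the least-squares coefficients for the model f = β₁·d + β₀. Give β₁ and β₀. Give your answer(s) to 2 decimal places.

β₁ = 2.14, β₀ = -2.98

Sums needed: Σd·d = 239, Σd = 27, Σ1 = 6.
And Σd·f = 432, Σf = 40.
So XᵀX·[β₁, β₀]ᵀ = Xᵀf: [[239, 27]; [27, 6]]·[β₁, β₀]ᵀ = [432, 40]ᵀ.
Eliminating β₀: 6·(row 1) − 27·(row 2) gives 705·β₁ = 6·432 − 27·40 = 1512, so β₁ = 504/235.
Then β₀ = (40 − 27·(504/235))/6 = -2104/705.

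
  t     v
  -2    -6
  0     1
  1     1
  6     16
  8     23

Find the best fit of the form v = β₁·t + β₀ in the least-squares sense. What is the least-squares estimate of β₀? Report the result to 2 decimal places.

β₀ = -0.38

From the data, Σt·t = 105, Σt = 13, Σ1 = 5.
And Σt·v = 293, Σv = 35.
So MᵀM·[β₁, β₀]ᵀ = Mᵀv: [[105, 13]; [13, 5]]·[β₁, β₀]ᵀ = [293, 35]ᵀ.
Eliminating β₀: 5·(row 1) − 13·(row 2) gives 356·β₁ = 5·293 − 13·35 = 1010, so β₁ = 505/178.
Then β₀ = (35 − 13·(505/178))/5 = -67/178.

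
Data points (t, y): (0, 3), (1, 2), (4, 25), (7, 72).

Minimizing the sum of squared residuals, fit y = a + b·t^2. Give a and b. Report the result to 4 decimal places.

a = 1.8700, b = 1.4321

Forming MᵀM = [[4, 66]; [66, 2658]] and Mᵀy = [102, 3930]ᵀ gives MᵀM·[a, b]ᵀ = Mᵀy.
Determinant 4·2658 − 66² = 6276.
a = (102·2658 − 66·3930)/6276 = 978/523; b = (4·3930 − 66·102)/6276 = 749/523.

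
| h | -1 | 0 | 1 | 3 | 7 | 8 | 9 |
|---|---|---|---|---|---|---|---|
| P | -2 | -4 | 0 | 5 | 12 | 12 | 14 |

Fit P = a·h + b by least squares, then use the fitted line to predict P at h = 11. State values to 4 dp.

The normal equations are: 205·a + 27·b = 323;  27·a + 7·b = 37.
(Σh·h = 205, Σh = 27, Σ1 = 7, Σh·P = 323, ΣP = 37.)
Eliminating b: 7·(row 1) − 27·(row 2) gives 706·a = 7·323 − 27·37 = 1262, so a = 631/353.
Then b = (37 − 27·(631/353))/7 = -568/353.
At h = 11: P̂ = (631/353)·(11) + (-568/353)·(1) = 6373/353.

P̂ = 18.0538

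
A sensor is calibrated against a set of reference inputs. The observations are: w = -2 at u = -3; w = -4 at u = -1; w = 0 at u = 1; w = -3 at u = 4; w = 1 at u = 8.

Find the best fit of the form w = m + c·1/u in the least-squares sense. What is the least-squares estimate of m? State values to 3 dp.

The normal system XᵀX·[m, c]ᵀ = Xᵀw is [[5, 1/24]; [1/24, 1261/576]]·[m, c]ᵀ = [-8, 97/24]ᵀ.
det = 5·(1261/576) − (1/24)² = 197/18.
m = ((-8)·(1261/576) − (1/24)·(97/24))/(197/18) = -10185/6304; c = (5·(97/24) − (1/24)·(-8))/(197/18) = 1479/788.

m = -1.616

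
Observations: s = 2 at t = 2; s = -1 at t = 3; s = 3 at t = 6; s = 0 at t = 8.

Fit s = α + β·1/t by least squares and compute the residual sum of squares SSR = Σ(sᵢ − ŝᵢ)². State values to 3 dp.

SSR = 9.980

Normal-equation sums: Σ1 = 4, Σ1/t = 9/8, Σ1/t·1/t = 233/576.
And Σs = 4, Σ1/t·s = 7/6.
Normal equations: [[4, 9/8]; [9/8, 233/576]]·[α, β]ᵀ = [4, 7/6]ᵀ.
Determinant 4·(233/576) − (9/8)² = 203/576.
α = (4·(233/576) − (9/8)·(7/6))/(203/576) = 176/203; β = (4·(7/6) − (9/8)·4)/(203/576) = 96/203.
Residuals: 26/29, -411/203, 417/203, -188/203; SSR = 2026/203.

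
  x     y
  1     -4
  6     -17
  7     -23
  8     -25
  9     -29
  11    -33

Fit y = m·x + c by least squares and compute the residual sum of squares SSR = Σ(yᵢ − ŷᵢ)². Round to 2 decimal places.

Setting ∂/∂m … = 0 gives: 352·m + 42·c = -1091;  42·m + 6·c = -131.
Eliminating c: 6·(row 1) − 42·(row 2) gives 348·m = 6·(-1091) − 42·(-131) = -1044, so m = -3.
Then c = ((-131) − 42·(-3))/6 = -5/6.
Residuals: -1/6, 11/6, -7/6, -1/6, -7/6, 5/6; SSR = 41/6.

SSR = 6.83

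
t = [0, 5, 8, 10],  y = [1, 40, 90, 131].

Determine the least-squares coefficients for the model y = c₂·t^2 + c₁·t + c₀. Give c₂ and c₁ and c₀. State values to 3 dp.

Sums needed: Σt^2·t^2 = 14721, Σt^2·t = 1637, Σt^2 = 189, Σt·t = 189, Σt = 23, Σ1 = 4.
Right-hand side: Σt^2·y = 19860, Σt·y = 2230, Σy = 262.
So AᵀA·[c₂, c₁, c₀]ᵀ = Aᵀy: [[14721, 1637, 189]; [1637, 189, 23]; [189, 23, 4]]·[c₂, c₁, c₀]ᵀ = [19860, 2230, 262]ᵀ.
Inverting the 3×3 Gram matrix, [c₂, c₁, c₀]ᵀ = [2113/2068, 5877/2068, 911/1034]ᵀ.

c₂ = 1.022, c₁ = 2.842, c₀ = 0.881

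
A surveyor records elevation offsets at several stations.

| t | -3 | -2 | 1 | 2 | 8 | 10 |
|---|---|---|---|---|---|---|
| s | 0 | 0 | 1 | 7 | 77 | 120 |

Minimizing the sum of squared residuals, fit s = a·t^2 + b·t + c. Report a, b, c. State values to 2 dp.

a = 1.01, b = 1.98, c = -1.69

The normal system MᵀM·[a, b, c]ᵀ = Mᵀs is [[14210, 1486, 182]; [1486, 182, 16]; [182, 16, 6]]·[a, b, c]ᵀ = [16957, 1831, 205]ᵀ.
Solving the 3×3 system (Gaussian elimination) gives a = 877/870, b = 16349/8265, c = -4644/2755.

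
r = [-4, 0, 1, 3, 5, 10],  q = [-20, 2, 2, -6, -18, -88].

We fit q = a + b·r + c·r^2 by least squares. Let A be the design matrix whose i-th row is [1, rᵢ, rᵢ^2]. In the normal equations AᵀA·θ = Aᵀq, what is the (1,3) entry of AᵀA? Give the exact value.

Row 1 ↔ basis 1, column 3 ↔ basis r^2, so (AᵀA)_{1,3} = Σᵢ r^2 = (1)·(16) + (1)·(0) + (1)·(1) + (1)·(9) + (1)·(25) + (1)·(100) = 151.

151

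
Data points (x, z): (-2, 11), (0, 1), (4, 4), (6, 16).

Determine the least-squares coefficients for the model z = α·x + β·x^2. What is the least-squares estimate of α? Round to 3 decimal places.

α = -3.250

Normal-equation sums: Σx·x = 56, Σx·x^2 = 272, Σx^2·x^2 = 1568.
Moment sums: Σx·z = 90, Σx^2·z = 684.
Normal equations: [[56, 272]; [272, 1568]]·[α, β]ᵀ = [90, 684]ᵀ.
Determinant 56·1568 − 272² = 13824.
α = (90·1568 − 272·684)/13824 = -13/4; β = (56·684 − 272·90)/13824 = 1.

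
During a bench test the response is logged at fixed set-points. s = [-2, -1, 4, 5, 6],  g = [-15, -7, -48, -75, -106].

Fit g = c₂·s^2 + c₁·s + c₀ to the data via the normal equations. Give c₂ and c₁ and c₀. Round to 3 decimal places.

c₂ = -2.897, c₁ = 0.252, c₀ = -3.301

With design matrix M, MᵀM = [[2194, 396, 82]; [396, 82, 12]; [82, 12, 5]] and Mᵀg = [-6526, -1166, -251]ᵀ.
Row-reducing yields c₂ = -19902/6871, c₁ = 1729/6871, c₀ = -22681/6871.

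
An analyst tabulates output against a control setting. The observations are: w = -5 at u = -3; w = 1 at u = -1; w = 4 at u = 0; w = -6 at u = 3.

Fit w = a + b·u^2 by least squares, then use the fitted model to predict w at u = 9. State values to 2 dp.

Setting ∂/∂a … = 0 gives: 4·a + 19·b = -6;  19·a + 163·b = -98.
(Σ1 = 4, Σu^2 = 19, Σu^2·u^2 = 163, Σw = -6, Σu^2·w = -98.)
Eliminating b: 163·(row 1) − 19·(row 2) gives 291·a = 163·(-6) − 19·(-98) = 884, so a = 884/291.
Then b = ((-98) − 19·(884/291))/163 = -278/291.
At u = 9: ŵ = (884/291)·(1) + (-278/291)·(81) = -21634/291.

ŵ = -74.34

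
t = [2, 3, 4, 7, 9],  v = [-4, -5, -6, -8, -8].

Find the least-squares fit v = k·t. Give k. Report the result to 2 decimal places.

k = -1.10

Entries of XᵀX: Σt·t = 159.
And Σt·v = -175.
XᵀX·[k]ᵀ = Xᵀv becomes [[159]]·[k]ᵀ = [-175]ᵀ.
k = (-175)/159 = -1.10063.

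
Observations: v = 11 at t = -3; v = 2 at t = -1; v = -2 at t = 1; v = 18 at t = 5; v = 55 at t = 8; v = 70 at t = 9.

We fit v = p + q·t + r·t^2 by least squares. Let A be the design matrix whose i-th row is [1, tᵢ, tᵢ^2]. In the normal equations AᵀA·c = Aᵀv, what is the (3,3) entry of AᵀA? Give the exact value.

Row 3 ↔ basis t^2, column 3 ↔ basis t^2, so (AᵀA)_{3,3} = Σᵢ (t^2)·(t^2) = (9)·(9) + (1)·(1) + (1)·(1) + (25)·(25) + (64)·(64) + (81)·(81) = 11365.

11365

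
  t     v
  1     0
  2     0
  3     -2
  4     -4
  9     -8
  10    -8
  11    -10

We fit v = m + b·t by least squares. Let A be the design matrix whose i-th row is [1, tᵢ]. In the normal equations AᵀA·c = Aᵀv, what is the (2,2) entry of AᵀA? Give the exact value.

332

Row 2 ↔ basis t, column 2 ↔ basis t, so (AᵀA)_{2,2} = Σᵢ (t)·(t) = (1)·(1) + (2)·(2) + (3)·(3) + (4)·(4) + (9)·(9) + (10)·(10) + (11)·(11) = 332.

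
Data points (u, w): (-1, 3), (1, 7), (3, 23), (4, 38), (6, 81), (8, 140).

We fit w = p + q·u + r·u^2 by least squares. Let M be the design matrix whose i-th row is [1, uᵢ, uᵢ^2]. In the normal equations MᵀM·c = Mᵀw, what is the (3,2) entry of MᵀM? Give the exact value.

Row 3 ↔ basis u^2, column 2 ↔ basis u, so (MᵀM)_{3,2} = Σᵢ (u^2)·(u) = (1)·(-1) + (1)·(1) + (9)·(3) + (16)·(4) + (36)·(6) + (64)·(8) = 819.

819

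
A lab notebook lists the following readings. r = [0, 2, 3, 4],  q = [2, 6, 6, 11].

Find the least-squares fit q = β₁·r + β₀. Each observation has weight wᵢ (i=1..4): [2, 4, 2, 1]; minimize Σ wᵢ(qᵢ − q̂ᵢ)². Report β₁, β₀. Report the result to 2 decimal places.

β₁ = 1.86, β₀ = 1.95

The normal system MᵀWM·[β₁, β₀]ᵀ = MᵀWq is [[50, 18]; [18, 9]]·[β₁, β₀]ᵀ = [128, 51]ᵀ.
det = 50·9 − 18² = 126.
β₁ = (128·9 − 18·51)/126 = 13/7; β₀ = (50·51 − 18·128)/126 = 41/21.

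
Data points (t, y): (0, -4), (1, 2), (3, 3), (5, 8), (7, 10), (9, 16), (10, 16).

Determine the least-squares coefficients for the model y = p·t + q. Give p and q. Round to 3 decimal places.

p = 1.889, q = -2.159

MᵀM·[p, q]ᵀ = Mᵀy reads: 265·p + 35·q = 425;  35·p + 7·q = 51.
(Σt·t = 265, Σt = 35, Σ1 = 7, Σt·y = 425, Σy = 51.)
Eliminating q: 7·(row 1) − 35·(row 2) gives 630·p = 7·425 − 35·51 = 1190, so p = 17/9.
Then q = (51 − 35·(17/9))/7 = -136/63.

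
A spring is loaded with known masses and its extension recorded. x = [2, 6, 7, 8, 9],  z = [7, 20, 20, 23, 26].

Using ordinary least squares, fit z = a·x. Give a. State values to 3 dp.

The normal system AᵀA·[a]ᵀ = Aᵀz is [[234]]·[a]ᵀ = [692]ᵀ.
a = 692/234 = 2.95726.

a = 2.957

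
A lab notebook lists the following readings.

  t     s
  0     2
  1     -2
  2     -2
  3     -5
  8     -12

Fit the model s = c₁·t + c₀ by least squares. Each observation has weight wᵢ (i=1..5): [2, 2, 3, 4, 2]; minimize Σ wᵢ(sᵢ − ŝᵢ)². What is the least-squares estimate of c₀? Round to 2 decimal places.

Sums needed: Σwᵢ·t·t = 178, Σwᵢ·t = 36, Σwᵢ·1 = 13.
Right-hand side: Σwᵢ·t·s = -268, Σwᵢ·s = -50.
det = 178·13 − 36² = 1018.
c₁ = ((-268)·13 − 36·(-50))/1018 = -842/509; c₀ = (178·(-50) − 36·(-268))/1018 = 374/509.

c₀ = 0.73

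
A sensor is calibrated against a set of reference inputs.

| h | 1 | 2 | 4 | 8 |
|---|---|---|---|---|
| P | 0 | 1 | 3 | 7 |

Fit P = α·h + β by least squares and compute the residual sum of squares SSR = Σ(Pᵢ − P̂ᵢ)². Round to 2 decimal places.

SSR = 0.00

Normal-equation sums: Σh·h = 85, Σh = 15, Σ1 = 4.
And Σh·P = 70, ΣP = 11.
Eliminating β: 4·(row 1) − 15·(row 2) gives 115·α = 4·70 − 15·11 = 115, so α = 1.
Then β = (11 − 15·1)/4 = -1.
Residuals: 0, 0, 0, 0; SSR = 0.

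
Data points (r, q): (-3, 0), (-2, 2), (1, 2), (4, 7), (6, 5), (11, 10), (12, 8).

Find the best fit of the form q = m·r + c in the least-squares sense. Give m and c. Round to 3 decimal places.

Normal-equation sums: Σr·r = 331, Σr = 29, Σ1 = 7.
Moment sums: Σr·q = 262, Σq = 34.
MᵀM·[m, c]ᵀ = Mᵀq becomes [[331, 29]; [29, 7]]·[m, c]ᵀ = [262, 34]ᵀ.
det = 331·7 − 29² = 1476.
m = (262·7 − 29·34)/1476 = 212/369; c = (331·34 − 29·262)/1476 = 914/369.

m = 0.575, c = 2.477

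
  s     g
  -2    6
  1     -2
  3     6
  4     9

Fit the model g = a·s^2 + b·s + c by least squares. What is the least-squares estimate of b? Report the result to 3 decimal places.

b = -1.295

Compute the Gram sums: Σs^2·s^2 = 354, Σs^2·s = 84, Σs^2 = 30, Σs·s = 30, Σs = 6, Σ1 = 4.
For Mᵀg: Σs^2·g = 220, Σs·g = 40, Σg = 19.
Inverting the 3×3 Gram matrix, [a, b, c]ᵀ = [131/132, -57/44, -3/4]ᵀ.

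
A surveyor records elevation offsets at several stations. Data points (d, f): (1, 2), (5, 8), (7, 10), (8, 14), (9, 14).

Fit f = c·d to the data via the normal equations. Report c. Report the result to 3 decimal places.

With design matrix X, XᵀX = [[220]] and Xᵀf = [350]ᵀ.
c = 350/220 = 1.59091.

c = 1.591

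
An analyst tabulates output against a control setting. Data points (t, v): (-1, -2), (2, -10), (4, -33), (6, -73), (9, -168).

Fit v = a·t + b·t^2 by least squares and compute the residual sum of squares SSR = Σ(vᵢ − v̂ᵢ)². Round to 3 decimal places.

SSR = 5.326

With design matrix M, MᵀM = [[138, 1016]; [1016, 8130]] and Mᵀv = [-2100, -16806]ᵀ.
Eliminating b: 8130·(row 1) − 1016·(row 2) gives 89684·a = 8130·(-2100) − 1016·(-16806) = 1896, so a = 474/22421.
Then b = ((-16806) − 1016·(474/22421))/8130 = -46407/22421.
Residuals: 2039/22421, -39530/22421, 723/22421, 31075/22421, -12027/22421; SSR = 119424/22421.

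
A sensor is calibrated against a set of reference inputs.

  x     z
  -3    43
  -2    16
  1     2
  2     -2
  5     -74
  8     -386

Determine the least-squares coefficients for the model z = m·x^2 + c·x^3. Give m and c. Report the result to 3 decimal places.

m = 1.934, c = -0.995

Compute the Gram sums: Σx^2·x^2 = 4835, Σx^2·x^3 = 35651, Σx^3·x^3 = 278627.
For Aᵀz: Σx^2·z = -26109, Σx^3·z = -208185.
So AᵀA·[m, c]ᵀ = Aᵀz: [[4835, 35651]; [35651, 278627]]·[m, c]ᵀ = [-26109, -208185]ᵀ.
Eliminating c: 278627·(row 1) − 35651·(row 2) gives 76167744·m = 278627·(-26109) − 35651·(-208185) = 147331092, so m = 12277591/6347312.
Then c = ((-208185) − 35651·(12277591/6347312))/278627 = -6313543/6347312.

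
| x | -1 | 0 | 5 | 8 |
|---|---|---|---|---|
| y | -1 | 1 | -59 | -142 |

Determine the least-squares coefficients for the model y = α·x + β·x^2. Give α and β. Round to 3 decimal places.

Forming AᵀA = [[90, 636]; [636, 4722]] and Aᵀy = [-1430, -10564]ᵀ gives AᵀA·[α, β]ᵀ = Aᵀy.
Δ = 90·4722 − 636² = 20484.
α = ((-1430)·4722 − 636·(-10564))/20484 = -2813/1707; β = (90·(-10564) − 636·(-1430))/20484 = -3440/1707.

α = -1.648, β = -2.015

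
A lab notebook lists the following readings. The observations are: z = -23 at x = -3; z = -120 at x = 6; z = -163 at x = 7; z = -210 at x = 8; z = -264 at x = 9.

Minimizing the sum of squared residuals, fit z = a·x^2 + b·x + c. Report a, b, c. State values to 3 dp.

a = -3.086, b = -1.579, c = 0.053

With design matrix A, AᵀA = [[14435, 1773, 239]; [1773, 239, 27]; [239, 27, 5]] and Aᵀz = [-47338, -5848, -780]ᵀ.
Inverting the 3×3 Gram matrix, [a, b, c]ᵀ = [-184783/59871, -31508/19957, 3181/59871]ᵀ.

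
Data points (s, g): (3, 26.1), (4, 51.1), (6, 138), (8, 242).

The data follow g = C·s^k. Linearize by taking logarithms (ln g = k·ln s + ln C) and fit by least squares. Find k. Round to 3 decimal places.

k = 2.297

With ln gᵢ as the transformed response and ln sᵢ as the regressor:
Over the data: Σln s = 6.3561, Σ(ln s)² = 10.6632, Σln g = 17.6119, Σln s·ln g = 29.2794.
Normal system: [[10.6632, 6.3561]; [6.3561, 4]]·[k, ln C]ᵀ = [29.2794, 17.6119]ᵀ.
Slope k = (n·Σln s·ln g − Σln s·Σln g)/(n·Σ(ln s)² − (Σln s)²) = (4·29.2794 − 6.3561·17.6119)/2.2529 = 2.29675; ln C = (Σln g − k·Σln s)/n = 0.75338.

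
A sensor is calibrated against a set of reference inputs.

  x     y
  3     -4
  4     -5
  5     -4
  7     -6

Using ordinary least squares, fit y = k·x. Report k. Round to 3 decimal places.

Sums needed: Σx·x = 99.
And Σx·y = -94.
So MᵀM·[k]ᵀ = Mᵀy: [[99]]·[k]ᵀ = [-94]ᵀ.
k = (-94)/99 = -0.949495.

k = -0.949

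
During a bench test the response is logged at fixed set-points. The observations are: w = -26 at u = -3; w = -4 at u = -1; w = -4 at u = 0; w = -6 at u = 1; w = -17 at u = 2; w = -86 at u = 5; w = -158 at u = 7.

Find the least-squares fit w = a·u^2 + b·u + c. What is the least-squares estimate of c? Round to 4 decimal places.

Entries of XᵀX: Σu^2·u^2 = 3125, Σu^2·u = 449, Σu^2 = 89, Σu·u = 89, Σu = 11, Σ1 = 7.
Moment sums: Σu^2·w = -10204, Σu·w = -1494, Σw = -301.
So XᵀX·[a, b, c]ᵀ = Xᵀw: [[3125, 449, 89]; [449, 89, 11]; [89, 11, 7]]·[a, b, c]ᵀ = [-10204, -1494, -301]ᵀ.
Row-reducing yields a = -495905/165858, b = -223603/165858, c = -11320/3949.

c = -2.8665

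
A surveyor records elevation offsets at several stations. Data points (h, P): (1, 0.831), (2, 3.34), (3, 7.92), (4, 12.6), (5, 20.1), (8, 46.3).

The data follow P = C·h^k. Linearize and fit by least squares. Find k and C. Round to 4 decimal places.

k = 1.9389, C = 0.8672

Let Y = ln P. Fitting Y = k·ln h + ln C by least squares:
Σln h = 6.8669, Σ(ln h)² = 10.5236, Σln P = 12.4598, Σln h·ln P = 19.4262.
Equations: 10.5236·k + 6.8669·ln C = 19.4262;  6.8669·k + 6·ln C = 12.4598.
Δ = 10.5236·6 − (6.8669)² = 15.9867; k = (19.4262·6 − 6.8669·12.4598)/15.9867 = 1.93892, ln C = (10.5236·12.4598 − 6.8669·19.4262)/15.9867 = -0.14244, so C = exp(-0.14244) = 0.86724.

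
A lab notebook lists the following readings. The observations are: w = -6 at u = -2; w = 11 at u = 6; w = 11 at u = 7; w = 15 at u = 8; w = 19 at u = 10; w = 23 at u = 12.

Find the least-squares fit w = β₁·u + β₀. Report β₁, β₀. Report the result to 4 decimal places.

Compute the Gram sums: Σu·u = 397, Σu = 41, Σ1 = 6.
Right-hand side: Σu·w = 741, Σw = 73.
AᵀA·[β₁, β₀]ᵀ = Aᵀw becomes [[397, 41]; [41, 6]]·[β₁, β₀]ᵀ = [741, 73]ᵀ.
Δ = 397·6 − 41² = 701.
β₁ = (741·6 − 41·73)/701 = 1453/701; β₀ = (397·73 − 41·741)/701 = -1400/701.

β₁ = 2.0728, β₀ = -1.9971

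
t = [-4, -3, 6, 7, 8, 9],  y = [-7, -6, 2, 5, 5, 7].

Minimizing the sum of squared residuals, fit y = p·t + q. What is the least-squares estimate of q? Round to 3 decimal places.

Normal-equation sums: Σt·t = 255, Σt = 23, Σ1 = 6.
And Σt·y = 196, Σy = 6.
So XᵀX·[p, q]ᵀ = Xᵀy: [[255, 23]; [23, 6]]·[p, q]ᵀ = [196, 6]ᵀ.
det = 255·6 − 23² = 1001.
p = (196·6 − 23·6)/1001 = 1038/1001; q = (255·6 − 23·196)/1001 = -2978/1001.

q = -2.975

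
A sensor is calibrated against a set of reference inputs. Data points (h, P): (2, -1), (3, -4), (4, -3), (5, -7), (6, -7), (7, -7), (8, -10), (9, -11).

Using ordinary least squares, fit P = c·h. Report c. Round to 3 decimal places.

Normal-equation sums: Σh·h = 284.
For MᵀP: Σh·P = -331.
Normal equations: [[284]]·[c]ᵀ = [-331]ᵀ.
c = (-331)/284 = -1.16549.

c = -1.165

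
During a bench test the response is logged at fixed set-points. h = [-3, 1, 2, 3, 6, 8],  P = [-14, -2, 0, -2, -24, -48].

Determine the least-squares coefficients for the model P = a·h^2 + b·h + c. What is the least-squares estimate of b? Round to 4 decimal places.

Sums needed: Σh^2·h^2 = 5571, Σh^2·h = 737, Σh^2 = 123, Σh·h = 123, Σh = 17, Σ1 = 6.
And Σh^2·P = -4082, Σh·P = -494, ΣP = -90.
Normal equations: [[5571, 737, 123]; [737, 123, 17]; [123, 17, 6]]·[a, b, c]ᵀ = [-4082, -494, -90]ᵀ.
Row-reducing yields a = -4301/4458, b = 2697/1486, c = -812/2229.

b = 1.8149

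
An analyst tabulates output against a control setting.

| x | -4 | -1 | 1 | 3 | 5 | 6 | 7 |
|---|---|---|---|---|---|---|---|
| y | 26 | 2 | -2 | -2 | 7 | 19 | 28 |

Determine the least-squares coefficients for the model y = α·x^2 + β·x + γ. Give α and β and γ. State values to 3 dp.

Normal-equation sums: Σx^2·x^2 = 4661, Σx^2·x = 647, Σx^2 = 137, Σx·x = 137, Σx = 17, Σ1 = 7.
For Mᵀy: Σx^2·y = 2629, Σx·y = 231, Σy = 78.
MᵀM·[α, β, γ]ᵀ = Mᵀy becomes [[4661, 647, 137]; [647, 137, 17]; [137, 17, 7]]·[α, β, γ]ᵀ = [2629, 231, 78]ᵀ.
Inverting the 3×3 Gram matrix, [α, β, γ]ᵀ = [64717/63498, -924623/317490, -91627/52915]ᵀ.

α = 1.019, β = -2.912, γ = -1.732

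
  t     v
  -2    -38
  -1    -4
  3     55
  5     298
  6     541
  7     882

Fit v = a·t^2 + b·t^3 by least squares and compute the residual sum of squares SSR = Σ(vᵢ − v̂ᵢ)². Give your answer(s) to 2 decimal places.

Compute the Gram sums: Σt^2·t^2 = 4420, Σt^2·t^3 = 27918, Σt^3·t^3 = 180724.
Right-hand side: Σt^2·v = 70483, Σt^3·v = 458425.
Δ = 4420·180724 − 27918² = 19385356.
a = (70483·180724 − 27918·458425)/19385356 = -30169729/9692678; b = (4420·458425 − 27918·70483)/19385356 = 29247053/9692678.
Residuals: -6833212/4846339, 10323035/4846339, 7477210/4846339, -6610178/4846339, 6242797/4846339, -2240231/4846339; SSR = 61252857/4846339.

SSR = 12.64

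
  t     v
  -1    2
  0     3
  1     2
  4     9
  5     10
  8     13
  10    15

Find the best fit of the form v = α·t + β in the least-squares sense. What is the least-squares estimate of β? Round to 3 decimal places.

The normal system XᵀX·[α, β]ᵀ = Xᵀv is [[207, 27]; [27, 7]]·[α, β]ᵀ = [340, 54]ᵀ.
Determinant 207·7 − 27² = 720.
α = (340·7 − 27·54)/720 = 461/360; β = (207·54 − 27·340)/720 = 111/40.

β = 2.775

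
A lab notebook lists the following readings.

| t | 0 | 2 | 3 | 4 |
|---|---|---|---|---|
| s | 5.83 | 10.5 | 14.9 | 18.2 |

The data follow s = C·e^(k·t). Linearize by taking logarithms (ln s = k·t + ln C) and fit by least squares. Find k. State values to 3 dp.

Taking logs, ln s = k·t + ln C, so regress ln s on t.
Σt = 9.0000, Σ(t)² = 29.0000, Σln s = 9.7172, Σt·ln s = 24.4125.
Equations: 29.0000·k + 9.0000·ln C = 24.4125;  9.0000·k + 4·ln C = 9.7172.
Δ = 29.0000·4 − (9.0000)² = 35.0000; k = (24.4125·4 − 9.0000·9.7172)/35.0000 = 0.29130, ln C = (29.0000·9.7172 − 9.0000·24.4125)/35.0000 = 1.77387.

k = 0.291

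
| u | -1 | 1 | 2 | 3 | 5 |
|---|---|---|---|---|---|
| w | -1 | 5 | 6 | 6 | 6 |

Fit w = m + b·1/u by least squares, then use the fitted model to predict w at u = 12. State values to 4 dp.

Forming AᵀA = [[5, 31/30]; [31/30, 2161/900]] and Aᵀw = [22, 61/5]ᵀ gives AᵀA·[m, b]ᵀ = Aᵀw.
Eliminating b: (2161/900)·(row 1) − (31/30)·(row 2) gives (2461/225)·m = (2161/900)·22 − (31/30)·(61/5) = 9049/225, so m = 9049/2461.
Then b = ((61/5) − (31/30)·(9049/2461))/(2161/900) = 8610/2461.
At u = 12: ŵ = (9049/2461)·(1) + (8610/2461)·(1/12) = 19533/4922.

ŵ = 3.9685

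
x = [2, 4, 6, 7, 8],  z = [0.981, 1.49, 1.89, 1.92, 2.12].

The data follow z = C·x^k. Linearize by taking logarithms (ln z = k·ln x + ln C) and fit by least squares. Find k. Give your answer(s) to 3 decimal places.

With ln zᵢ as the transformed response and ln xᵢ as the regressor:
Over the data: Σln x = 7.8966, Σ(ln x)² = 13.7233, Σln z = 2.4199, Σln x·ln z = 4.5120.
Normal system: [[13.7233, 7.8966]; [7.8966, 5]]·[k, ln C]ᵀ = [4.5120, 2.4199]ᵀ.
Δ = 13.7233·5 − (7.8966)² = 6.2610; k = (4.5120·5 − 7.8966·2.4199)/6.2610 = 0.55120, ln C = (13.7233·2.4199 − 7.8966·4.5120)/6.2610 = -0.38654.

k = 0.551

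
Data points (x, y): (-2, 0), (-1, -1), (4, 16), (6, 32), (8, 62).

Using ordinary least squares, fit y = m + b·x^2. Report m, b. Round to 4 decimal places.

m = -2.4035, b = 1.0001

With design matrix M, MᵀM = [[5, 121]; [121, 5665]] and Mᵀy = [109, 5375]ᵀ.
det = 5·5665 − 121² = 13684.
m = (109·5665 − 121·5375)/13684 = -1495/622; b = (5·5375 − 121·109)/13684 = 6843/6842.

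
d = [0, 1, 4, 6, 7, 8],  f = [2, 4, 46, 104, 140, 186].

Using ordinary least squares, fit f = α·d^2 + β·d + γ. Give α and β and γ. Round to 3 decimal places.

Sums needed: Σd^2·d^2 = 8050, Σd^2·d = 1136, Σd^2 = 166, Σd·d = 166, Σd = 26, Σ1 = 6.
For Aᵀf: Σd^2·f = 23248, Σd·f = 3280, Σf = 482.
Normal equations: [[8050, 1136, 166]; [1136, 166, 26]; [166, 26, 6]]·[α, β, γ]ᵀ = [23248, 3280, 482]ᵀ.
Inverting the 3×3 Gram matrix, [α, β, γ]ᵀ = [4843/1617, -8581/8085, 507/245]ᵀ.

α = 2.995, β = -1.061, γ = 2.069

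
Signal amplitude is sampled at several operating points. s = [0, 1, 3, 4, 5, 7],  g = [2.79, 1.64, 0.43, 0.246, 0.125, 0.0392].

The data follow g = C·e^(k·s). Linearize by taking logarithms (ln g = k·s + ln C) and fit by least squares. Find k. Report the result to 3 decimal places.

k = -0.617

Linearized form: ln g = k·s + ln C. From the 6 transformed points,
Σs = 20.0000, Σ(s)² = 100.0000, Σln g = -6.0442, Σs·ln g = -40.7177.
Equations: 100.0000·k + 20.0000·ln C = -40.7177;  20.0000·k + 6·ln C = -6.0442.
Slope k = (n·Σs·ln g − Σs·Σln g)/(n·Σ(s)² − (Σs)²) = (6·-40.7177 − 20.0000·-6.0442)/200.0000 = -0.61711; ln C = (Σln g − k·Σs)/n = 1.04968.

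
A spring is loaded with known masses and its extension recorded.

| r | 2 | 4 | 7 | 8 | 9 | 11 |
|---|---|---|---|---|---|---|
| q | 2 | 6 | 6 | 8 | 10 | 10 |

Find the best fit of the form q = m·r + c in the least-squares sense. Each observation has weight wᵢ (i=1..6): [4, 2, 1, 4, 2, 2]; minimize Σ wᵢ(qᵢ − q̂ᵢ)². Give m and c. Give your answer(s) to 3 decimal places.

m = 0.910, c = 0.771

Normal-equation sums: Σwᵢ·r·r = 757, Σwᵢ·r = 95, Σwᵢ·1 = 15.
And Σwᵢ·r·q = 762, Σwᵢ·q = 98.
Normal equations: [[757, 95]; [95, 15]]·[m, c]ᵀ = [762, 98]ᵀ.
det = 757·15 − 95² = 2330.
m = (762·15 − 95·98)/2330 = 212/233; c = (757·98 − 95·762)/2330 = 898/1165.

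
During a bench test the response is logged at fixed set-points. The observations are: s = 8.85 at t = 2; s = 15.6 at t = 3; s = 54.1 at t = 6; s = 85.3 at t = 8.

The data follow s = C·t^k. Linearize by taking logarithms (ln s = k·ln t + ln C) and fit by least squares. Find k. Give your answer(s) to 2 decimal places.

k = 1.66

Linearized form: ln s = k·ln t + ln C. From the 4 transformed points,
Over the data: Σln t = 5.6630, Σ(ln t)² = 9.2219, Σln s = 13.3647, Σln t·ln s = 20.9257.
Normal system: [[9.2219, 5.6630]; [5.6630, 4]]·[k, ln C]ᵀ = [20.9257, 13.3647]ᵀ.
Δ = 9.2219·4 − (5.6630)² = 4.8184; k = (20.9257·4 − 5.6630·13.3647)/4.8184 = 1.66426, ln C = (9.2219·13.3647 − 5.6630·20.9257)/4.8184 = 0.98501.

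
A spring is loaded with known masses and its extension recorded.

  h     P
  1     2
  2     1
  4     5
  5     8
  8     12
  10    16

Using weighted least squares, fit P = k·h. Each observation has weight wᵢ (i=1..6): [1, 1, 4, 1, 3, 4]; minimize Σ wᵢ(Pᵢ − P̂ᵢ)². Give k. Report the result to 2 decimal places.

k = 1.53

From the data, Σwᵢ·h·h = 686.
For AᵀWP: Σwᵢ·h·P = 1052.
AᵀWA·[k]ᵀ = AᵀWP becomes [[686]]·[k]ᵀ = [1052]ᵀ.
k = 1052/686 = 1.53353.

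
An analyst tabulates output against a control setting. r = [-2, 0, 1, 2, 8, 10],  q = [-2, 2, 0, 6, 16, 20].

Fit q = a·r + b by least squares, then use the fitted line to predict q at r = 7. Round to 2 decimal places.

Entries of MᵀM: Σr·r = 173, Σr = 19, Σ1 = 6.
Right-hand side: Σr·q = 344, Σq = 42.
MᵀM·[a, b]ᵀ = Mᵀq becomes [[173, 19]; [19, 6]]·[a, b]ᵀ = [344, 42]ᵀ.
Eliminating b: 6·(row 1) − 19·(row 2) gives 677·a = 6·344 − 19·42 = 1266, so a = 1266/677.
Then b = (42 − 19·(1266/677))/6 = 730/677.
At r = 7: q̂ = (1266/677)·(7) + (730/677)·(1) = 9592/677.

q̂ = 14.17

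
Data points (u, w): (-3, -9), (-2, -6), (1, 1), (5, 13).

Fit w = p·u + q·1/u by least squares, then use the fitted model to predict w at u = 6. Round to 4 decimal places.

AᵀA·[p, q]ᵀ = Aᵀw reads: 39·p + 4·q = 105;  4·p + (1261/900)·q = 48/5.
Eliminating q: (1261/900)·(row 1) − 4·(row 2) gives (11593/300)·p = (1261/900)·105 − 4·(48/5) = 6523/60, so p = 32615/11593.
Then q = ((48/5) − 4·(32615/11593))/(1261/900) = -13680/11593.
At u = 6: ŵ = (32615/11593)·(6) + (-13680/11593)·(1/6) = 193410/11593.

ŵ = 16.6833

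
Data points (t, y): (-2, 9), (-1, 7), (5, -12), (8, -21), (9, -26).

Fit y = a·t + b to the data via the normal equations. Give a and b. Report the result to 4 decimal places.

a = -3.1479, b = 3.3619

Setting ∂/∂a … = 0 gives: 175·a + 19·b = -487;  19·a + 5·b = -43.
Eliminating b: 5·(row 1) − 19·(row 2) gives 514·a = 5·(-487) − 19·(-43) = -1618, so a = -809/257.
Then b = ((-43) − 19·(-809/257))/5 = 864/257.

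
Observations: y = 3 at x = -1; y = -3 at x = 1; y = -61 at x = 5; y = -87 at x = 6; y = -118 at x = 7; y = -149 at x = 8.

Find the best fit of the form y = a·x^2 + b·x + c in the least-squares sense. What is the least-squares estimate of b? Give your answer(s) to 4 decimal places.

b = -2.6006

Sums needed: Σx^2·x^2 = 8420, Σx^2·x = 1196, Σx^2 = 176, Σx·x = 176, Σx = 26, Σ1 = 6.
And Σx^2·y = -19975, Σx·y = -2851, Σy = -415.
Normal equations: [[8420, 1196, 176]; [1196, 176, 26]; [176, 26, 6]]·[a, b, c]ᵀ = [-19975, -2851, -415]ᵀ.
Inverting the 3×3 Gram matrix, [a, b, c]ᵀ = [-3795/1852, -12041/4630, 5118/2315]ᵀ.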